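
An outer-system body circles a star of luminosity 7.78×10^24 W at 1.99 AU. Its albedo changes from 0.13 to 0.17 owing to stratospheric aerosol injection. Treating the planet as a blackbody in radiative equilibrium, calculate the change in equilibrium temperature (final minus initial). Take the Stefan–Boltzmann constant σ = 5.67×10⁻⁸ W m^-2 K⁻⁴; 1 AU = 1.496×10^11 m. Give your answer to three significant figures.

d = 1.99 × 1.496×10^11 m = 2.977×10^11 m.
S = L/(4πd²) = 6.986 W m^-2.
With α = 0.13, T₁ = 71.95 K.
After:  T₂ = [6.986·0.83/(4σ)]^(1/4) = 71.11 K.
Change: 71.11 − 71.95 = -0.8416 K.

-0.842 K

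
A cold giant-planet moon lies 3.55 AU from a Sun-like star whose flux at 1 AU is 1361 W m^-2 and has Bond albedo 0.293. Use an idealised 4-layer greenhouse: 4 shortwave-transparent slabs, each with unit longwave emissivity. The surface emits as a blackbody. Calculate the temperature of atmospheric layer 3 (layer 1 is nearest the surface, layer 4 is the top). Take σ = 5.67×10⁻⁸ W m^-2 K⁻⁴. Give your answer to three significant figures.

161 K

Irradiance scales as 1/d², so S = 1361 W m^-2 × (1/3.55)² = 108.0 W m^-2.
Top-of-atmosphere balance: σT_e⁴ = S(1−α)/4 = 19.09 W m^-2 → T_e = 135.5 K.
In the N-layer model, layer k (counted from the surface) has T_k = (N+1−k)^(1/4)·T_e.
With k = 3: T_3 = (4+1−3)^¼·135.5 K = 161.1 K.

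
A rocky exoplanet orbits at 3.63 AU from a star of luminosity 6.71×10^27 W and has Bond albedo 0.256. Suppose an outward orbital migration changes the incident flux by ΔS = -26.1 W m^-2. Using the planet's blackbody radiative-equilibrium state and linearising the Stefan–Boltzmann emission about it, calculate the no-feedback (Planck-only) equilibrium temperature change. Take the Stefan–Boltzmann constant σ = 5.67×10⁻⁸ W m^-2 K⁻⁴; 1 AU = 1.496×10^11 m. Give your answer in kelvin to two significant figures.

-1.0 K

Orbital distance: d = 3.63 AU = 5.430×10^11 m.
S = L/(4πd²) = 1811 W m^-2.
Reference equilibrium: T_e = [S(1−α)/(4σ)]^(1/4) = 277.6 K.
ΔF = Δ[S(1−α)]/4 = (1−0.256)·-26.1/4 = -4.855 W m^-2.
Planck response: λ_P = 4σT_e³ = 4·5.67×10⁻⁸·(277.6)³ = 4.853 W m^-2/K.
ΔT₀ = ΔF/λ_P = -4.855/4.853 = -1.00 K.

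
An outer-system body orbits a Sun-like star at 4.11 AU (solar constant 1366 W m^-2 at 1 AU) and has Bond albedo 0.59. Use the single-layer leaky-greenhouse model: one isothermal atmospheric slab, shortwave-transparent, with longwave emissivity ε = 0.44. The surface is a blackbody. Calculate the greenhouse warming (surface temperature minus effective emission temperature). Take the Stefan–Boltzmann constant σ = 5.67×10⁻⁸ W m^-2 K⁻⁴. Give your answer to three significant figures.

7.05 K

By the inverse-square law, S = 1366/4.11² = 80.87 W m^-2.
At the top of the atmosphere, σT_e⁴ = S(1−α)/4 = 8.289 W m^-2, giving T_e = 110.0 K.
Surface balance with a leaky layer gives σT_s⁴ = σT_e⁴·2/(2−ε), so T_s = T_e·[2/(2−0.44)]^(1/4) = 117.0 K.
The atmosphere warms the surface by 7.047 K.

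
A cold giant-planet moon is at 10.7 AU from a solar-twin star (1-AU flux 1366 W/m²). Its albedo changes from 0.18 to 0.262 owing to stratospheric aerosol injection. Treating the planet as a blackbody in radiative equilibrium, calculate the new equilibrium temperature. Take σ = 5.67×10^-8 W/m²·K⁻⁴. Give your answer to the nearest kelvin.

By the inverse-square law, S = 1366/10.7² = 11.93 W/m².
With the new albedo, S(1−α₂)/4 = 2.201 W/m², so T₂ = 78.94 K.

79 K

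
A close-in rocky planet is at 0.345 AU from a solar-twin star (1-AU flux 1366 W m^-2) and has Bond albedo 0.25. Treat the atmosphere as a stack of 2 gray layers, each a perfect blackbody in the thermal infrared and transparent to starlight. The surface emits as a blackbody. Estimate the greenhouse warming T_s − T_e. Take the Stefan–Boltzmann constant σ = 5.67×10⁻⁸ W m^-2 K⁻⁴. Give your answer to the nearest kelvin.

140 K

Flux at the orbit: S = 1366/(0.345)² = 11480 W m^-2.
The effective emission temperature is T_e = [S(1−α)/(4σ)]^¼ = 441.4 K.
T_s = (N+1)^(1/4)·T_e = 580.9 K.
Warming: T_s − T_e = 139.5 K.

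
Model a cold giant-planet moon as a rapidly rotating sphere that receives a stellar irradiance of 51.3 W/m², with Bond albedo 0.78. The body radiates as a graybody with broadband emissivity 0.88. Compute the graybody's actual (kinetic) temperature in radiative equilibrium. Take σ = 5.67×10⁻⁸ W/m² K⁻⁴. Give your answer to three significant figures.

86.7 K

The planet absorbs (1−α)S over its disc πR² and re-emits over 4πR², so the mean absorbed flux is (1−0.78)·51.30/4 = 2.821 W/m².
Equating to εσT⁴ with ε = 0.88: T = (2.821/0.88σ)^(1/4) = 86.72 K.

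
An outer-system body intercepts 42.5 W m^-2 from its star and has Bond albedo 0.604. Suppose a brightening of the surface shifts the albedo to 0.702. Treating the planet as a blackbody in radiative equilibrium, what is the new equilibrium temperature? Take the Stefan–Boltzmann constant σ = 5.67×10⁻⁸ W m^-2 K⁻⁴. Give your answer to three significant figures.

86.4 kelvin

New equilibrium: T₂ = [(1−0.702)·42.50/(4σ)]^(1/4) = 86.45 K.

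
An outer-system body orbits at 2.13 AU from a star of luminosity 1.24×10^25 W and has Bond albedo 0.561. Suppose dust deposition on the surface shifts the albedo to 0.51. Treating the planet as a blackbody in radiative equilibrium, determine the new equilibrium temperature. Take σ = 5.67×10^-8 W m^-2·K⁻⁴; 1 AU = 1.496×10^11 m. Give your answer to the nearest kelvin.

Orbital distance: d = 2.13 AU = 3.186×10^11 m.
Spreading L over a sphere of radius d: S = 1.24×10^25/(4π·3.19×10^11²) = 9.718 W m^-2.
With the new albedo, S(1−α₂)/4 = 1.190 W m^-2, so T₂ = 67.69 K.

68 K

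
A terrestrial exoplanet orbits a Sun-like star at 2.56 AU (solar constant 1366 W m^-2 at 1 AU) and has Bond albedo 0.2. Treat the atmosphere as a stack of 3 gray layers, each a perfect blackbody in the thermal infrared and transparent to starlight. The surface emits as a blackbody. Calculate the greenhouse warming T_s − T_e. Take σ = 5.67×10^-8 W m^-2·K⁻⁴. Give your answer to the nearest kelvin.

68 K

Irradiance scales as 1/d², so S = 1366 W m^-2 × (1/2.56)² = 208.4 W m^-2.
OLR = S(1−α)/4 = 41.69 W m^-2; the top layer radiates at T_e = 164.7 K.
Surface: T_s = (4)^¼·T_e = 232.9 K.
So the greenhouse effect raises the surface by 232.9 − 164.7 = 68.21 K.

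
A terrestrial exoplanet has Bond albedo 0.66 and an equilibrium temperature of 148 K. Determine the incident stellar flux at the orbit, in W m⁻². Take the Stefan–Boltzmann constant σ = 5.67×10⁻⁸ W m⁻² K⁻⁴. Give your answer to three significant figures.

Invert the energy balance for S: S = 4σT⁴/(1−α).
σT⁴ = 5.67×10⁻⁸·(148)⁴ = 27.20 W m⁻².
So S = 4×27.20/(1−0.66) = 320.0 W m⁻².

320 W m⁻²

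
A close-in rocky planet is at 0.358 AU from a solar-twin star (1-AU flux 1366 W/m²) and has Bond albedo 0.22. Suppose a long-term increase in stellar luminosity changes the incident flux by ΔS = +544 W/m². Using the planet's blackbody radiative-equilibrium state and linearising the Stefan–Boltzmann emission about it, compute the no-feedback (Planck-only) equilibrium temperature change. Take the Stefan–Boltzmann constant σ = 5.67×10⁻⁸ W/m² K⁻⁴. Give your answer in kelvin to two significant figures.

Flux at the orbit: S = 1366/(0.358)² = 10660 W/m².
The baseline emission temperature is T_e = 437.6 K.
Only a fraction (1−α) is absorbed and it's spread over 4πR², so ΔF = (1−α)ΔS/4 = 106.1 W/m².
The Planck feedback parameter is 4σT_e³ = 19.00 W/m²/K.
So ΔT₀ = 106.1/19.00 = 5.58 K.

5.6 K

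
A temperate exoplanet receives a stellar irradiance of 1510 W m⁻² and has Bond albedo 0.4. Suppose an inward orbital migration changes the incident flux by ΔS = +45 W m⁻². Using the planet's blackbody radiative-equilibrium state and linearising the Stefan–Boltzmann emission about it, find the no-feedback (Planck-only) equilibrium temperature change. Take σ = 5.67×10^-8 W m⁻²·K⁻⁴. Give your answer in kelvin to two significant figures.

Unperturbed T_e = [1510·(1−0.4)/(4σ)]^¼ = 251.4 K.
TOA radiative forcing: ΔF = (1−α)ΔS/4 = 0.6·(+45)/4 = 6.750 W m⁻².
Linearising σT⁴ gives d(σT⁴)/dT = 4σT_e³ = 3.604 W m⁻² per K.
Hence the no-feedback warming is ΔF/(4σT_e³) = 1.87 K.

1.9 K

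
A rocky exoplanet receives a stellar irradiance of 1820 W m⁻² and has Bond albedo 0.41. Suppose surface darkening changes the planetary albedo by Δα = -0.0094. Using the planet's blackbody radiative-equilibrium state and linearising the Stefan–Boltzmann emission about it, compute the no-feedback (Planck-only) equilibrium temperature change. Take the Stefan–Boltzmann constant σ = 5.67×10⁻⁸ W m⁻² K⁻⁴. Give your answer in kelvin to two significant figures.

Reference equilibrium: T_e = [S(1−α)/(4σ)]^(1/4) = 262.3 K.
TOA radiative forcing: ΔF = −S·Δα/4 = −1820·(-0.0094)/4 = 4.277 W m⁻².
Planck response: λ_P = 4σT_e³ = 4·5.67×10⁻⁸·(262.3)³ = 4.094 W m⁻²/K.
Hence the no-feedback warming is ΔF/(4σT_e³) = 1.04 K.

1.0 K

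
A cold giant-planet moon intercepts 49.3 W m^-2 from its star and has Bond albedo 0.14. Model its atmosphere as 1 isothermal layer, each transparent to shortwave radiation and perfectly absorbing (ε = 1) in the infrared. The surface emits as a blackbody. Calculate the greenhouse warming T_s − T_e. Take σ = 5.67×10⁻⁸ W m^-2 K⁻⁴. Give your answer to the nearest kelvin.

22 kelvin

OLR = S(1−α)/4 = 10.60 W m^-2; the top layer radiates at T_e = 116.9 K.
T_s = (N+1)^(1/4)·T_e = 139.1 K.
So the greenhouse effect raises the surface by 139.1 − 116.9 = 22.12 K.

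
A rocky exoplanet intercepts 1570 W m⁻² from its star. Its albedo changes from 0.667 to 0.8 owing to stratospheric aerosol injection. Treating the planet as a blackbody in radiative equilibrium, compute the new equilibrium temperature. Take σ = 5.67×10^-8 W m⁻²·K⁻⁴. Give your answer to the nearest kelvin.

T₂ = [S(1−α₂)/(4σ)]^(1/4) = [1570·0.2/(4σ)]^(1/4) = 192.9 K.

193 kelvin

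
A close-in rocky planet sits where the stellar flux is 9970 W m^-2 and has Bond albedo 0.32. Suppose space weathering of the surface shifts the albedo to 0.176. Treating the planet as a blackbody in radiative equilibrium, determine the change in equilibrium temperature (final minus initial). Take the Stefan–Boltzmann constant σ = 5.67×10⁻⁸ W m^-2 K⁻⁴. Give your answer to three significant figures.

Before: T₁ = [9970·0.68/(4σ)]^(1/4) = 415.8 K.
With α = 0.176, T₂ = 436.3 K.
ΔT = T₂ − T₁ = 20.45 K.

20.5 K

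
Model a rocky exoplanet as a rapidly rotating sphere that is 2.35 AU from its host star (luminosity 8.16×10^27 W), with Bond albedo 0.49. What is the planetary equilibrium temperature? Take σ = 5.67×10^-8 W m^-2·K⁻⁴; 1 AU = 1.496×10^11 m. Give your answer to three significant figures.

330 K

d = 2.35 × 1.496×10^11 m = 3.516×10^11 m.
Flux at the orbit: S = L/(4πd²) = 8.16×10^27/(4π·(3.52×10^11)²) = 5254 W m^-2.
The planet absorbs (1−α)S over its disc πR² and re-emits over 4πR², so the mean absorbed flux is (1−0.49)·5254/4 = 669.9 W m^-2.
Set σT⁴ = 669.9 → T = (669.9/σ)^(1/4) = 329.7 K.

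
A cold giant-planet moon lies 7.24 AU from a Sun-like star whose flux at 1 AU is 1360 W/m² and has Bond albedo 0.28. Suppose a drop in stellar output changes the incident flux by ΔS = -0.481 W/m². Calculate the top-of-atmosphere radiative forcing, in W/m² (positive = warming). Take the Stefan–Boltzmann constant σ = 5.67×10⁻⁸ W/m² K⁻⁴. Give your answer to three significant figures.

Irradiance scales as 1/d², so S = 1360 W/m² × (1/7.24)² = 25.95 W/m².
ΔF = Δ[S(1−α)]/4 = (1−0.28)·-0.481/4 = -0.08658 W/m².

-0.0866 W/m²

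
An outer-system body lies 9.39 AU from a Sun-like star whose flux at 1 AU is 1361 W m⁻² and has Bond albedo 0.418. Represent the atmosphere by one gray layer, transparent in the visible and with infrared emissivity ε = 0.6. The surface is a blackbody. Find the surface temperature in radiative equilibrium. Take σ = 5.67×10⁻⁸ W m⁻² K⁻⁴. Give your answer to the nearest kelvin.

87 K

By the inverse-square law, S = 1361/9.39² = 15.44 W m⁻².
The planet radiates to space at T_e = [S(1−α)/(4σ)]^(1/4) = 79.33 K.
The surface balance (absorbed SW + ε·downward IR = σT_s⁴) with T_a⁴ = T_s⁴/2 reduces to T_s = T_e·[2/(2−ε)]^¼ = 86.73 K.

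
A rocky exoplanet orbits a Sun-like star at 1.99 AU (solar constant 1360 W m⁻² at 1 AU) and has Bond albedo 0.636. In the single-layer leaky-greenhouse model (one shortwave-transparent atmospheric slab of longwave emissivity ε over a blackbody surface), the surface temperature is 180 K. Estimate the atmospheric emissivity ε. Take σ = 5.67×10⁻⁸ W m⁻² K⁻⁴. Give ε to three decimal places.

0.950

By the inverse-square law, S = 1360/1.99² = 343.4 W m⁻².
TOA balance gives T_e = 153.2 K.
Inverting T_s⁴ = 2T_e⁴/(2−ε): (T_e/T_s)⁴ = 0.5251, so ε = 2(1 − 0.5251) = 0.9499.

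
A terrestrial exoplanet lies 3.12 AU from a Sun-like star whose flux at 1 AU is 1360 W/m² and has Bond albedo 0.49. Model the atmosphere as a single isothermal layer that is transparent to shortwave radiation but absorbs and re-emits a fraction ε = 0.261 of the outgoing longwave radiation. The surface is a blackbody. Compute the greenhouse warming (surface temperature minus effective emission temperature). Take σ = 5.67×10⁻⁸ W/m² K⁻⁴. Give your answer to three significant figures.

4.74 K

Flux at the orbit: S = 1360/(3.12)² = 139.7 W/m².
The planet radiates to space at T_e = [S(1−α)/(4σ)]^(1/4) = 133.1 K.
For a single slab of emissivity ε, T_s⁴ = 2T_e⁴/(2−ε); thus T_s = 133.1·(1.15)^(1/4) = 137.9 K.
The atmosphere warms the surface by 4.737 K.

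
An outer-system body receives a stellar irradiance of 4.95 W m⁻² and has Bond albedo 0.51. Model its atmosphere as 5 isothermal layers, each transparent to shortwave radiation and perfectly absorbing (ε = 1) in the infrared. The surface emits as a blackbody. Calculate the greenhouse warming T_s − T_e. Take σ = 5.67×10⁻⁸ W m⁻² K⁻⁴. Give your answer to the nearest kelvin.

OLR = S(1−α)/4 = 0.6064 W m⁻²; the top layer radiates at T_e = 57.19 K.
Surface: T_s = (6)^¼·T_e = 89.50 K.
Warming: T_s − T_e = 32.31 K.

32 kelvin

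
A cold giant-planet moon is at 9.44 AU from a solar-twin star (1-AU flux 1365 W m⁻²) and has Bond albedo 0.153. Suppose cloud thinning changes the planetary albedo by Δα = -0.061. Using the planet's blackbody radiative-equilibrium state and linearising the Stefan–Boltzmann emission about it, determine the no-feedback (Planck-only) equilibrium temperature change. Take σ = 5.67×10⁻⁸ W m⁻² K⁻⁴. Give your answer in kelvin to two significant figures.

By the inverse-square law, S = 1365/9.44² = 15.32 W m⁻².
Unperturbed T_e = [15.32·(1−0.153)/(4σ)]^¼ = 86.97 K.
ΔF = −(S/4)Δα = −(15.32/4)×(-0.061) = 0.2336 W m⁻².
Linearising σT⁴ gives d(σT⁴)/dT = 4σT_e³ = 0.1492 W m⁻² per K.
Hence the no-feedback warming is ΔF/(4σT_e³) = 1.57 K.

1.6 K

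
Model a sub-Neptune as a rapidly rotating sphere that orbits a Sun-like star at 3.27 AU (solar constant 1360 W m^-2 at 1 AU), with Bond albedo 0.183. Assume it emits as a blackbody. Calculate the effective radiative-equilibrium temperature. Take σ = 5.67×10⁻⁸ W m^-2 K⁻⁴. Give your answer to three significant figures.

Flux at the orbit: S = 1360/(3.27)² = 127.2 W m^-2.
The planet absorbs (1−α)S over its disc πR² and re-emits over 4πR², so the mean absorbed flux is (1−0.183)·127.2/4 = 25.98 W m^-2.
Balancing against σT⁴: T = (25.98/5.67×10⁻⁸)^(1/4) = 146.3 K.

146 kelvin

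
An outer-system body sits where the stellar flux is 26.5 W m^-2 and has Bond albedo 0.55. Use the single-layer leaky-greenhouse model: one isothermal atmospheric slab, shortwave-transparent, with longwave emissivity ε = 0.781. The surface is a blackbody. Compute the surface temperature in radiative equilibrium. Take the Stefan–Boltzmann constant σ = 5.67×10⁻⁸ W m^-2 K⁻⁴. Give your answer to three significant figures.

The planet radiates to space at T_e = [S(1−α)/(4σ)]^(1/4) = 85.15 K.
For a single slab of emissivity ε, T_s⁴ = 2T_e⁴/(2−ε); thus T_s = 85.15·(1.641)^(1/4) = 96.37 K.

96.4 kelvin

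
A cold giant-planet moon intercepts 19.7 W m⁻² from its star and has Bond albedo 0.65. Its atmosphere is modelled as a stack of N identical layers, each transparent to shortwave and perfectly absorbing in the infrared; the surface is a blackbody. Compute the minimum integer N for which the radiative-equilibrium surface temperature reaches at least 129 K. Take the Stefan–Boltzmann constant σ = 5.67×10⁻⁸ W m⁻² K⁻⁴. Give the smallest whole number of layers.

The effective emission temperature is T_e = [S(1−α)/(4σ)]^¼ = 74.25 K.
T_s = (N+1)^(1/4)·T_e ≥ 129 K requires N+1 ≥ (T_s/T_e)⁴ = (129/74.25)⁴ = 9.109.
So N ≥ 8.109; the smallest integer is N = 9.

9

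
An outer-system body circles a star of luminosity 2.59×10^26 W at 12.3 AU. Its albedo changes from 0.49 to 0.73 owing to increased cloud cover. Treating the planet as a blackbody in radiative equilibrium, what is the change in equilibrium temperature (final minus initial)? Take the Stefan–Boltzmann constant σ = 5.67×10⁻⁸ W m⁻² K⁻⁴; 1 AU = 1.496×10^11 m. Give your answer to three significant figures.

-8.94 K

d = 12.3 × 1.496×10^11 m = 1.840×10^12 m.
Spreading L over a sphere of radius d: S = 2.59×10^26/(4π·1.84×10^12²) = 6.087 W m⁻².
Before: T₁ = [6.087·0.51/(4σ)]^(1/4) = 60.83 K.
After:  T₂ = [6.087·0.27/(4σ)]^(1/4) = 51.88 K.
ΔT = T₂ − T₁ = -8.941 K.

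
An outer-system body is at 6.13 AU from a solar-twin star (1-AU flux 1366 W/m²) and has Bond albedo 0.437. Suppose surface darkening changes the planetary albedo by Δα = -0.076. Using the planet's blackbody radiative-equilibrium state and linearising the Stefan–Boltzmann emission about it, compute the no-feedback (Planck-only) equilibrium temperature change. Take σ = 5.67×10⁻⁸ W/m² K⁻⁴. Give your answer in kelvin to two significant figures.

Irradiance scales as 1/d², so S = 1366 W/m² × (1/6.13)² = 36.35 W/m².
Reference equilibrium: T_e = [S(1−α)/(4σ)]^(1/4) = 97.47 K.
The change in absorbed flux is Δ[S(1−α)/4] = −SΔα/4 = 0.6907 W/m².
The Planck feedback parameter is 4σT_e³ = 0.2100 W/m²/K.
Hence the no-feedback warming is ΔF/(4σT_e³) = 3.29 K.

3.3 K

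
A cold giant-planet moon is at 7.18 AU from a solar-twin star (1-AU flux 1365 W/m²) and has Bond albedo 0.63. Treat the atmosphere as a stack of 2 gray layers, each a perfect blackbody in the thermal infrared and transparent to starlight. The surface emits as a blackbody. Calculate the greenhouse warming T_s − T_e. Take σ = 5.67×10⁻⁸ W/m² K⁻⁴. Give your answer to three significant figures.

25.6 kelvin

By the inverse-square law, S = 1365/7.18² = 26.48 W/m².
OLR = S(1−α)/4 = 2.449 W/m²; the top layer radiates at T_e = 81.07 K.
Surface: T_s = (3)^¼·T_e = 106.7 K.
So the greenhouse effect raises the surface by 106.7 − 81.07 = 25.62 K.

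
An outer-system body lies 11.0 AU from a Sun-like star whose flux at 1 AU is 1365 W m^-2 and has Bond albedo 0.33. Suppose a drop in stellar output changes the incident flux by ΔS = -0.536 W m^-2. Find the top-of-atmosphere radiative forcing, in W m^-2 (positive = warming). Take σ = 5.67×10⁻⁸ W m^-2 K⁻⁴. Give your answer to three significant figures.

By the inverse-square law, S = 1365/11.0² = 11.28 W m^-2.
Only a fraction (1−α) is absorbed and it's spread over 4πR², so ΔF = (1−α)ΔS/4 = -0.08978 W m^-2.

-0.0898 W m^-2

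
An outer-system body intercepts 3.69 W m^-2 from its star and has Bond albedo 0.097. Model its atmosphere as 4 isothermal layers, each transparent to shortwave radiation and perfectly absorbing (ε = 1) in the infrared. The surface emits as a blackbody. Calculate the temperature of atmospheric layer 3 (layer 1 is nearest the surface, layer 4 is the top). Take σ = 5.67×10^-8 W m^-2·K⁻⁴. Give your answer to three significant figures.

73.6 K

Top-of-atmosphere balance: σT_e⁴ = S(1−α)/4 = 0.8330 W m^-2 → T_e = 61.91 K.
The net upward flux σT_e⁴ is constant between every pair of levels, so T_k⁴ = (N+1−k)T_e⁴.
T_3 = (2)^(1/4)·61.91 = 73.62 K.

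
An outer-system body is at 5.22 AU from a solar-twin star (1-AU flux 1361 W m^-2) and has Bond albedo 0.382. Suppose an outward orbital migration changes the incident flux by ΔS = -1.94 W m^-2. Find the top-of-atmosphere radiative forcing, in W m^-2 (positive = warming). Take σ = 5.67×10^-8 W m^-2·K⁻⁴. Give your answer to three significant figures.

Irradiance scales as 1/d², so S = 1361 W m^-2 × (1/5.22)² = 49.95 W m^-2.
ΔF = Δ[S(1−α)]/4 = (1−0.382)·-1.94/4 = -0.2997 W m^-2.

-0.300 W m^-2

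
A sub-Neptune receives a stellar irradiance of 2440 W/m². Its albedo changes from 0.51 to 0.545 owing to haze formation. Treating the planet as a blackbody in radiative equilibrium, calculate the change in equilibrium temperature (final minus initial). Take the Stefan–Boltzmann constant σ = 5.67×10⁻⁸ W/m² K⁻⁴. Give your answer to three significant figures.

-4.95 K

Before: T₁ = [2440·0.49/(4σ)]^(1/4) = 269.5 K.
With α = 0.545, T₂ = 264.5 K.
Change: 264.5 − 269.5 = -4.946 K.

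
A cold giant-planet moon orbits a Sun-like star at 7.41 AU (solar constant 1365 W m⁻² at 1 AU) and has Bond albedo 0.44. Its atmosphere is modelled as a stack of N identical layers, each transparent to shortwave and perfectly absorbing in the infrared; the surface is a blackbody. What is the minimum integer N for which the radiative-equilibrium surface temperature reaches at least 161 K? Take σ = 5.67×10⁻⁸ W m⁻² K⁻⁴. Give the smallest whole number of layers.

10

Irradiance scales as 1/d², so S = 1365 W m⁻² × (1/7.41)² = 24.86 W m⁻².
The effective emission temperature is T_e = [S(1−α)/(4σ)]^¼ = 88.51 K.
Since T_s⁴ = (N+1)T_e⁴, we need N ≥ (T_s/T_e)⁴ − 1 = 9.946.
Rounding up, N = 10.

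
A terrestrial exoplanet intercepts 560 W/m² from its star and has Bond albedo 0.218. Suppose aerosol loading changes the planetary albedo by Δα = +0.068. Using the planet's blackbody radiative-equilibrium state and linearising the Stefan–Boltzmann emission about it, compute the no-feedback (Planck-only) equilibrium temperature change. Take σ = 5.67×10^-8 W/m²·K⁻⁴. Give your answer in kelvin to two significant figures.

-4.6 K

Unperturbed T_e = [560.0·(1−0.218)/(4σ)]^¼ = 209.6 K.
The change in absorbed flux is Δ[S(1−α)/4] = −SΔα/4 = -9.520 W/m².
The Planck feedback parameter is 4σT_e³ = 2.089 W/m²/K.
Hence the no-feedback warming is ΔF/(4σT_e³) = -4.56 K.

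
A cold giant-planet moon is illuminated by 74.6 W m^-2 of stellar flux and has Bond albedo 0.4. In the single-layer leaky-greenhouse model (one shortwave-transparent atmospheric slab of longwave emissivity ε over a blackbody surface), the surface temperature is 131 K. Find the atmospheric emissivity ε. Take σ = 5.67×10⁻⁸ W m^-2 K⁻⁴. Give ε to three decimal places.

0.660

TOA balance gives T_e = 118.5 K.
T_s⁴ = T_e⁴·2/(2−ε) → ε = 2 − 2(T_e/T_s)⁴ = 2 − 2·(118.5/131)⁴ = 0.6597.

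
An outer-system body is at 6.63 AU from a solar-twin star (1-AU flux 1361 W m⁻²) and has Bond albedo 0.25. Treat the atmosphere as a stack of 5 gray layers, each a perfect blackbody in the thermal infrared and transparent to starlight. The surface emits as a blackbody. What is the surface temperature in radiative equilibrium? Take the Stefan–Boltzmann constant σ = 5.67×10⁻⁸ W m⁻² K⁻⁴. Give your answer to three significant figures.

157 K

Flux at the orbit: S = 1361/(6.63)² = 30.96 W m⁻².
The effective emission temperature is T_e = [S(1−α)/(4σ)]^¼ = 100.6 K.
With N = 5 opaque layers, T_s = (N+1)^(1/4)·T_e = 6^(1/4)·100.6 = 157.4 K.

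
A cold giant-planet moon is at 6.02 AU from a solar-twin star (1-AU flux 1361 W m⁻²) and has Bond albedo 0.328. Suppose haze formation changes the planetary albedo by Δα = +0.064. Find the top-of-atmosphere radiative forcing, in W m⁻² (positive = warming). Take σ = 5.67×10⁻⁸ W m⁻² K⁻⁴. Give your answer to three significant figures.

By the inverse-square law, S = 1361/6.02² = 37.55 W m⁻².
TOA radiative forcing: ΔF = −S·Δα/4 = −37.55·(+0.064)/4 = -0.6009 W m⁻².

-0.601 W m⁻²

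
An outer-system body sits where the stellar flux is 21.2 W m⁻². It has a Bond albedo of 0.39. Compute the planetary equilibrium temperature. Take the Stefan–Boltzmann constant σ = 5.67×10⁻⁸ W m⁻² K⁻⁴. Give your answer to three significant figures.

86.9 kelvin

Absorbed flux (global mean): S(1−α)/4 = 21.20·0.61/4 = 3.233 W m⁻².
In equilibrium σT⁴ equals this, so T = 86.90 K.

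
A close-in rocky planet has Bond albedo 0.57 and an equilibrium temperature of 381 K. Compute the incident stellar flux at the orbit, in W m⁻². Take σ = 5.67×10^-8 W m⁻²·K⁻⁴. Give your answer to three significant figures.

Invert the energy balance for S: S = 4σT⁴/(1−α).
σT⁴ = 5.67×10⁻⁸·(381)⁴ = 1195 W m⁻².
So S = 4×1195/(1−0.57) = 11110 W m⁻².

11100 W m⁻²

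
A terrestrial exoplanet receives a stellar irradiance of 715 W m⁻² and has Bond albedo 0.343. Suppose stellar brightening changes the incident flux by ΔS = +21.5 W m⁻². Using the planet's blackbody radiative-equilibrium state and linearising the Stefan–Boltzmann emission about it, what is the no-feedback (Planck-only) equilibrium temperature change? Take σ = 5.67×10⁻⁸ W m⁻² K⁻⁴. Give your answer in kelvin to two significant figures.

1.6 kelvin

Reference equilibrium: T_e = [S(1−α)/(4σ)]^(1/4) = 213.3 K.
TOA radiative forcing: ΔF = (1−α)ΔS/4 = 0.657·(+21.5)/4 = 3.531 W m⁻².
Linearising σT⁴ gives d(σT⁴)/dT = 4σT_e³ = 2.202 W m⁻² per K.
So ΔT₀ = 3.531/2.202 = 1.60 K.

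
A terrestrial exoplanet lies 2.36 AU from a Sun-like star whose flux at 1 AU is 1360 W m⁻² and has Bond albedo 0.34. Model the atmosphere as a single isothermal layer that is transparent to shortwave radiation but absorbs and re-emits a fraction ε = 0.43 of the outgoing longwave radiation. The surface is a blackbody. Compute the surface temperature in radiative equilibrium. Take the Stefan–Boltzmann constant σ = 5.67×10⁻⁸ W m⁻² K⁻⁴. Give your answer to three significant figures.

173 kelvin

Flux at the orbit: S = 1360/(2.36)² = 244.2 W m⁻².
Effective emission temperature (TOA balance): σT_e⁴ = S(1−α)/4 = 40.29 W m⁻² → T_e = 163.3 K.
The surface balance (absorbed SW + ε·downward IR = σT_s⁴) with T_a⁴ = T_s⁴/2 reduces to T_s = T_e·[2/(2−ε)]^¼ = 173.5 K.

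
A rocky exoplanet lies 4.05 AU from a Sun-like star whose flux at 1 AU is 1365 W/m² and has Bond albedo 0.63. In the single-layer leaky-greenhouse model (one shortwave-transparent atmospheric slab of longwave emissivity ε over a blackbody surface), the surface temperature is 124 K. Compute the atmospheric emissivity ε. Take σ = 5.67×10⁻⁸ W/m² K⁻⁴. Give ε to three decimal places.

0.852

By the inverse-square law, S = 1365/4.05² = 83.22 W/m².
First, T_e = [83.22·(1−0.63)/(4σ)]^(1/4) = 107.9 K.
Since (2−ε)/2 = (T_e/T_s)⁴ = 0.5742, ε = 0.8515.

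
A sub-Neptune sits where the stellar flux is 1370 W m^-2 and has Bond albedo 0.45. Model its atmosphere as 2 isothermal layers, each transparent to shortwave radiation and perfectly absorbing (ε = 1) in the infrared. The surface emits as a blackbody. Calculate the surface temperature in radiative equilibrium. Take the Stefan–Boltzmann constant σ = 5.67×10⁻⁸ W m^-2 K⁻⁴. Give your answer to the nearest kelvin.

316 K

The effective emission temperature is T_e = [S(1−α)/(4σ)]^¼ = 240.1 K.
For an N-layer opaque stack, T_s⁴ = (N+1)T_e⁴, hence T_s = (3)^(1/4)×240.1 K = 316.0 K.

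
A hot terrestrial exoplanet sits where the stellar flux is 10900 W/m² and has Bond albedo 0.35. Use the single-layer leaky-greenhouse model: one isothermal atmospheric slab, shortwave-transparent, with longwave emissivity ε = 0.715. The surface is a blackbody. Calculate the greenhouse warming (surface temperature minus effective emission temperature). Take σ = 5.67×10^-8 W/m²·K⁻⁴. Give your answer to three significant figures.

49.2 K

The planet radiates to space at T_e = [S(1−α)/(4σ)]^(1/4) = 420.4 K.
The surface balance (absorbed SW + ε·downward IR = σT_s⁴) with T_a⁴ = T_s⁴/2 reduces to T_s = T_e·[2/(2−ε)]^¼ = 469.6 K.
The atmosphere warms the surface by 49.16 K.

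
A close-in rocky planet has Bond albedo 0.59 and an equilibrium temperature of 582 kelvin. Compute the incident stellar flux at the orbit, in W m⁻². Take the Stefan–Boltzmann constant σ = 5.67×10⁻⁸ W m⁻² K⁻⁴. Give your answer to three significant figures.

Invert the energy balance for S: S = 4σT⁴/(1−α).
The emitted flux is σT⁴ = 6505 W m⁻².
So S = 4×6505/(1−0.59) = 63470 W m⁻².

63500 W m⁻²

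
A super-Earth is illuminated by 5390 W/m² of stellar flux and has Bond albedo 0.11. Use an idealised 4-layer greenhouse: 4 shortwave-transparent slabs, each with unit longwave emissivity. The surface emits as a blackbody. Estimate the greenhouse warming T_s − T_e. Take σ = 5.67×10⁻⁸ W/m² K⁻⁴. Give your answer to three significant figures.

189 K

Top-of-atmosphere balance: σT_e⁴ = S(1−α)/4 = 1199 W/m² → T_e = 381.4 K.
Surface: T_s = (5)^¼·T_e = 570.3 K.
Warming: T_s − T_e = 188.9 K.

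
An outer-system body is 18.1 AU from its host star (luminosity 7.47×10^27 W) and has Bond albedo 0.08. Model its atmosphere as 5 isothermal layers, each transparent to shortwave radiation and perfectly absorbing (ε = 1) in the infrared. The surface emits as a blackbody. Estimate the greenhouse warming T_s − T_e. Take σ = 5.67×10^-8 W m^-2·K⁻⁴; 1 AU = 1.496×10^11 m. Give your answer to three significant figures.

76.1 K

d = 18.1 × 1.496×10^11 m = 2.708×10^12 m.
S = L/(4πd²) = 81.08 W m^-2.
Top-of-atmosphere balance: σT_e⁴ = S(1−α)/4 = 18.65 W m^-2 → T_e = 134.7 K.
T_s = (N+1)^(1/4)·T_e = 210.8 K.
Warming: T_s − T_e = 76.10 K.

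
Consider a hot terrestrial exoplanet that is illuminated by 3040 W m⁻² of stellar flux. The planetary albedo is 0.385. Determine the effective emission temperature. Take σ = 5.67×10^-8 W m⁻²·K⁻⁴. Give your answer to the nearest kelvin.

301 K

Absorbed flux (global mean): S(1−α)/4 = 3040·0.615/4 = 467.4 W m⁻².
In equilibrium σT⁴ equals this, so T = 301.3 K.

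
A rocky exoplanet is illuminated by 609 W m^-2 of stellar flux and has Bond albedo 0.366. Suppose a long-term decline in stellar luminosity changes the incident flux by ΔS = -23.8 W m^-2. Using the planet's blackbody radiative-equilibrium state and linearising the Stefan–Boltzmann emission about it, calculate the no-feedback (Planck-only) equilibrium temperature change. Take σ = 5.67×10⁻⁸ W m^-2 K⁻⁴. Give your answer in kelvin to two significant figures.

Unperturbed T_e = [609.0·(1−0.366)/(4σ)]^¼ = 203.1 K.
TOA radiative forcing: ΔF = (1−α)ΔS/4 = 0.634·(-23.8)/4 = -3.772 W m^-2.
Linearising σT⁴ gives d(σT⁴)/dT = 4σT_e³ = 1.901 W m^-2 per K.
Hence the no-feedback warming is ΔF/(4σT_e³) = -1.98 K.

-2.0 K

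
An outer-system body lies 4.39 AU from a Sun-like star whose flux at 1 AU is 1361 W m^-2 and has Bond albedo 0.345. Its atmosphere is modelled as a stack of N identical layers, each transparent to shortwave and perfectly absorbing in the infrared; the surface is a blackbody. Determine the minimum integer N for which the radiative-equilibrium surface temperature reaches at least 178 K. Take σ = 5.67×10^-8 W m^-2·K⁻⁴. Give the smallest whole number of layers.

By the inverse-square law, S = 1361/4.39² = 70.62 W m^-2.
OLR = S(1−α)/4 = 11.56 W m^-2; the top layer radiates at T_e = 119.5 K.
T_s = (N+1)^(1/4)·T_e ≥ 178 K requires N+1 ≥ (T_s/T_e)⁴ = (178/119.5)⁴ = 4.922.
The minimum whole number is N = 4.

4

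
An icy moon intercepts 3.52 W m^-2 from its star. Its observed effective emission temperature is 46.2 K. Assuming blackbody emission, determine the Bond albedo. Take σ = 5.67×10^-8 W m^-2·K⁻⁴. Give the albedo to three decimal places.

Rearranging the radiative balance, α = 1 − 4σT⁴/S.
4σT⁴ = 4·5.67×10⁻⁸·(46.2)⁴ = 1.033 W m^-2.
1−α = 1.033/3.520 = 0.2935, so α = 0.7065.

0.706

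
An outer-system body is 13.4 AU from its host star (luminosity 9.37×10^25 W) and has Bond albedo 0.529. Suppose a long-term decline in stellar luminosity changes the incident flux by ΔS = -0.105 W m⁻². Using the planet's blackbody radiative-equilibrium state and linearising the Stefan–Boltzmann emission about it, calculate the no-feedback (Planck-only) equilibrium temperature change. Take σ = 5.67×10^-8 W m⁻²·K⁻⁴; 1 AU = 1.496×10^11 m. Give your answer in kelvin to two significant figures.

Orbital distance: d = 13.4 AU = 2.005×10^12 m.
Spreading L over a sphere of radius d: S = 9.37×10^25/(4π·2.00×10^12²) = 1.855 W m⁻².
The baseline emission temperature is T_e = 44.31 K.
Only a fraction (1−α) is absorbed and it's spread over 4πR², so ΔF = (1−α)ΔS/4 = -0.01236 W m⁻².
Linearising σT⁴ gives d(σT⁴)/dT = 4σT_e³ = 0.01973 W m⁻² per K.
ΔT₀ = ΔF/λ_P = -0.01236/0.01973 = -0.627 K.

-0.63 K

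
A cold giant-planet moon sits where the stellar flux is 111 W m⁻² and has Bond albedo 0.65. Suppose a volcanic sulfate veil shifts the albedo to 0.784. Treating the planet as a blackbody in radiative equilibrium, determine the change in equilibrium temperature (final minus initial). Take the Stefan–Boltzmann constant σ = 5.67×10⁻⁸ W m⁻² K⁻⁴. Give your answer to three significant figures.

-13.0 K

Before: T₁ = [111.0·0.35/(4σ)]^(1/4) = 114.4 K.
After:  T₂ = [111.0·0.216/(4σ)]^(1/4) = 101.4 K.
ΔT = T₂ − T₁ = -13.00 K.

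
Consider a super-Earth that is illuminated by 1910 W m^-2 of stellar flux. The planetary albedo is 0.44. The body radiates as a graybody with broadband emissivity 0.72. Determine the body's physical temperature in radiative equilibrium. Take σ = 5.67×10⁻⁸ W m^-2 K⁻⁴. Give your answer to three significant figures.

284 K

The planet absorbs (1−α)S over its disc πR² and re-emits over 4πR², so the mean absorbed flux is (1−0.44)·1910/4 = 267.4 W m^-2.
Equating to εσT⁴ with ε = 0.72: T = (267.4/0.72σ)^(1/4) = 284.5 K.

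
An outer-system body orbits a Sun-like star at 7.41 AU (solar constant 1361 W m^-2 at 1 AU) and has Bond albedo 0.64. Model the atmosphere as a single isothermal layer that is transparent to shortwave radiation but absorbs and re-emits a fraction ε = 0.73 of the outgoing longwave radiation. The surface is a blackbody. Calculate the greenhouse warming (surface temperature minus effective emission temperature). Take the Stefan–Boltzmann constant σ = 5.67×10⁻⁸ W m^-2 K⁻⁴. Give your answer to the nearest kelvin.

10 K

By the inverse-square law, S = 1361/7.41² = 24.79 W m^-2.
The planet radiates to space at T_e = [S(1−α)/(4σ)]^(1/4) = 79.20 K.
For a single slab of emissivity ε, T_s⁴ = 2T_e⁴/(2−ε); thus T_s = 79.20·(1.575)^(1/4) = 88.72 K.
The atmosphere warms the surface by 9.522 K.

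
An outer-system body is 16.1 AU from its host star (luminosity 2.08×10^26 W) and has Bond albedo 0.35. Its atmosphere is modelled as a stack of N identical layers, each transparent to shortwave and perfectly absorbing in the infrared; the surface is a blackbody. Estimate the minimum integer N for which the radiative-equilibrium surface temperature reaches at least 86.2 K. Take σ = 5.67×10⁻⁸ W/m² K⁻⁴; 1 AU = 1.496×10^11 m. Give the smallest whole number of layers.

d = 16.1 × 1.496×10^11 m = 2.409×10^12 m.
S = L/(4πd²) = 2.853 W/m².
The effective emission temperature is T_e = [S(1−α)/(4σ)]^¼ = 53.48 K.
Since T_s⁴ = (N+1)T_e⁴, we need N ≥ (T_s/T_e)⁴ − 1 = 5.752.
The minimum whole number is N = 6.

6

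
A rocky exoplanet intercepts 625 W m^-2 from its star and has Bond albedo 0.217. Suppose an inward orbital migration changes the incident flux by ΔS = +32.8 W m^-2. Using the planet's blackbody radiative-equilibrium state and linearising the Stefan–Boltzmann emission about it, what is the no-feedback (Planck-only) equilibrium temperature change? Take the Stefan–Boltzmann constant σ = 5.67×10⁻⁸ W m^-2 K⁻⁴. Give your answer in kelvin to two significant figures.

2.8 K

Reference equilibrium: T_e = [S(1−α)/(4σ)]^(1/4) = 215.5 K.
Only a fraction (1−α) is absorbed and it's spread over 4πR², so ΔF = (1−α)ΔS/4 = 6.421 W m^-2.
The Planck feedback parameter is 4σT_e³ = 2.271 W m^-2/K.
Hence the no-feedback warming is ΔF/(4σT_e³) = 2.83 K.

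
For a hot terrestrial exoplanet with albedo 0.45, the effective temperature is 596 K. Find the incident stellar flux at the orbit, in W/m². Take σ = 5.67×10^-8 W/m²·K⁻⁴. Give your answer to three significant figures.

52000 W/m²

Invert the energy balance for S: S = 4σT⁴/(1−α).
The emitted flux is σT⁴ = 7154 W/m².
S = 4·7154/0.55 = 52030 W/m².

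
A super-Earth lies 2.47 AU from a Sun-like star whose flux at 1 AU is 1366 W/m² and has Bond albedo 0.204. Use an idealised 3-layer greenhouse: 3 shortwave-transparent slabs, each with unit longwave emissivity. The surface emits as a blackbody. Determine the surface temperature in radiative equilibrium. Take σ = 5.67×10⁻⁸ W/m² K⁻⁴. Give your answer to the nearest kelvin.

Irradiance scales as 1/d², so S = 1366 W/m² × (1/2.47)² = 223.9 W/m².
OLR = S(1−α)/4 = 44.56 W/m²; the top layer radiates at T_e = 167.4 K.
For an N-layer opaque stack, T_s⁴ = (N+1)T_e⁴, hence T_s = (4)^(1/4)×167.4 K = 236.8 K.

237 K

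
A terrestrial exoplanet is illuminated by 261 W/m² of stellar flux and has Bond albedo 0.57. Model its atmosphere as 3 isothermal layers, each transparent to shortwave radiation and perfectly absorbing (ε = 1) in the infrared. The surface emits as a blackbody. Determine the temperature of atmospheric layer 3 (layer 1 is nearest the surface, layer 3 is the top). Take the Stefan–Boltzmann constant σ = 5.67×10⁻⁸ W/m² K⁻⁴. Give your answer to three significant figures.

149 kelvin

The effective emission temperature is T_e = [S(1−α)/(4σ)]^¼ = 149.1 K.
Each opaque layer satisfies 2T_j⁴ = T_{j−1}⁴ + T_{j+1}⁴, giving T_k⁴ = (N+1−k)T_e⁴.
With k = 3: T_3 = (3+1−3)^¼·149.1 K = 149.1 K.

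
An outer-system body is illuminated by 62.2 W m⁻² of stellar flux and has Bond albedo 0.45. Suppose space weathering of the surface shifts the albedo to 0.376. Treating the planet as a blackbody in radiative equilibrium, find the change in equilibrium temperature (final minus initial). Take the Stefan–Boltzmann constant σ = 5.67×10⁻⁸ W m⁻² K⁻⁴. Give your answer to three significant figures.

Before: T₁ = [62.20·0.55/(4σ)]^(1/4) = 110.8 K.
After:  T₂ = [62.20·0.624/(4σ)]^(1/4) = 114.4 K.
ΔT = T₂ − T₁ = 3.553 K.

3.55 K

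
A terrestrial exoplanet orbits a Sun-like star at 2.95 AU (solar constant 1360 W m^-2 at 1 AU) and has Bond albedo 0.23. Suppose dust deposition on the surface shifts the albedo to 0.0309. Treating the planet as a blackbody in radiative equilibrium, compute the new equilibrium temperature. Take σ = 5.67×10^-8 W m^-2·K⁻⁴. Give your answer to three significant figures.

161 kelvin

Irradiance scales as 1/d², so S = 1360 W m^-2 × (1/2.95)² = 156.3 W m^-2.
With the new albedo, S(1−α₂)/4 = 37.86 W m^-2, so T₂ = 160.8 K.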